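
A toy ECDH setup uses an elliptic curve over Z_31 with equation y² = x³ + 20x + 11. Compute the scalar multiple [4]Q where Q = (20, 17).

(14, 20)

Repeated addition: build up to 4Q.
2Q: tangent at (20, 17): λ = (3·20² + 20)/(2·17) ≡ 11/3. 3⁻¹ ≡ 21 (mod 31), so λ ≡ 11·21 ≡ 14.
  x = λ² - 20 - 20 = 196 - 40 ≡ 1; y = λ·(20 - 1) - 17 ≡ 1. → (1, 1)
3Q: (1, 1) + (20, 17). λ = (17 - 1)/(20 - 1) ≡ 16/19 mod 31. 19⁻¹ ≡ 18 (mod 31), so λ ≡ 9.
  x = λ² - 1 - 20 = 81 - 21 ≡ 29; y = λ·(1 - 29) - 1 ≡ 26. → (29, 26)
4Q: (29, 26) + (20, 17). λ = (17 - 26)/(20 - 29) ≡ 22/22 mod 31. 22⁻¹ ≡ 24 (mod 31), so λ ≡ 1.
  x = λ² - 29 - 20 = 1 - 49 ≡ 14; y = λ·(29 - 14) - 26 ≡ 20. → (14, 20)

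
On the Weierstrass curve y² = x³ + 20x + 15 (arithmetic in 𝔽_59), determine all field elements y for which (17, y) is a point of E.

x³ + 20x + 15 = 5268 ≡ 17 (mod 59).
Square roots of 17 mod 59: 28 and 31 (since 28² = 784 ≡ 17).

28, 31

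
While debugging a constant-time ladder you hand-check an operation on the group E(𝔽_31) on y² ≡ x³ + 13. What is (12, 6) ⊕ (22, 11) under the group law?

(5, 13)

(12, 6) + (22, 11). λ = (11 - 6)/(22 - 12) ≡ 5/10 mod 31. 10⁻¹ ≡ 28 (mod 31) since 10·28 = 280 ≡ 1, so λ ≡ 16.
  x = λ² - 12 - 22 = 256 - 34 ≡ 5; y = λ·(12 - 5) - 6 ≡ 13. → (5, 13)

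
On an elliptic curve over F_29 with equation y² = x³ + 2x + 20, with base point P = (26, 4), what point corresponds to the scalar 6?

Double-and-add on 6 = (110)₂. Start with P = (26, 4) for the leading 1-bit.
double: tangent at (26, 4): λ = (3·26² + 2)/(2·4) ≡ 0/8. 8⁻¹ ≡ 11 (mod 29) since 8·11 = 88 ≡ 1, so λ ≡ 0·11 ≡ 0.
  x = λ² - 26 - 26 = 0 - 52 ≡ 6; y = λ·(26 - 6) - 4 ≡ 25. → (6, 25)
add P: (6, 25) + (26, 4). λ = (4 - 25)/(26 - 6) ≡ 8/20 mod 29. 20⁻¹ ≡ 16 (mod 29) since 20·16 = 320 ≡ 1, so λ ≡ 12.
  x = λ² - 6 - 26 = 144 - 32 ≡ 25; y = λ·(6 - 25) - 25 ≡ 8. → (25, 8)
double: tangent at (25, 8): λ = (3·25² + 2)/(2·8) ≡ 21/16. 16⁻¹ ≡ 20 (mod 29), so λ ≡ 21·20 ≡ 14.
  x = λ² - 25 - 25 = 196 - 50 ≡ 1; y = λ·(25 - 1) - 8 ≡ 9. → (1, 9)

(1, 9)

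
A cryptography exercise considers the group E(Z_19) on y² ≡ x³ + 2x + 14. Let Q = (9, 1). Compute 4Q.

Repeated addition: build up to 4Q.
2Q: tangent at (9, 1): λ = (3·9² + 2)/(2·1) ≡ 17/2. 2⁻¹ ≡ 10 (mod 19), so λ ≡ 17·10 ≡ 18.
  x = λ² - 9 - 9 = 324 - 18 ≡ 2; y = λ·(9 - 2) - 1 ≡ 11. → (2, 11)
3Q: (2, 11) + (9, 1). λ = (1 - 11)/(9 - 2) ≡ 9/7 mod 19. 7⁻¹ ≡ 11 (mod 19) since 7·11 = 77 ≡ 1, so λ ≡ 4.
  x = λ² - 2 - 9 = 16 - 11 ≡ 5; y = λ·(2 - 5) - 11 ≡ 15. → (5, 15)
4Q: (5, 15) + (9, 1). λ = (1 - 15)/(9 - 5) ≡ 5/4 mod 19. 4⁻¹ ≡ 5 (mod 19), so λ ≡ 6.
  x = λ² - 5 - 9 = 36 - 14 ≡ 3; y = λ·(5 - 3) - 15 ≡ 16. → (3, 16)

(3, 16)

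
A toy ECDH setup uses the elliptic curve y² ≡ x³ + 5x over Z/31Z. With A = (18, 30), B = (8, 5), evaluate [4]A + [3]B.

First 4A:
Repeated addition: build up to 4A.
2A: tangent at (18, 30): λ = (3·18² + 5)/(2·30) ≡ 16/29. 29⁻¹ ≡ 15 (mod 31), so λ ≡ 16·15 ≡ 23.
  x = λ² - 18 - 18 = 529 - 36 ≡ 28; y = λ·(18 - 28) - 30 ≡ 19. → (28, 19)
3A: (28, 19) + (18, 30). λ = (30 - 19)/(18 - 28) ≡ 11/21 mod 31. 21⁻¹ ≡ 3 (mod 31) since 21·3 = 63 ≡ 1, so λ ≡ 2.
  x = λ² - 28 - 18 = 4 - 46 ≡ 20; y = λ·(28 - 20) - 19 ≡ 28. → (20, 28)
4A: (20, 28) + (18, 30). λ = (30 - 28)/(18 - 20) ≡ 2/29 mod 31. 29⁻¹ ≡ 15 (mod 31) since 29·15 = 435 ≡ 1, so λ ≡ 30.
  x = λ² - 20 - 18 = 900 - 38 ≡ 25; y = λ·(20 - 25) - 28 ≡ 8. → (25, 8)
4A = (25, 8).
Next 3B:
Repeated addition: build up to 3B.
2B: tangent at (8, 5): λ = (3·8² + 5)/(2·5) ≡ 11/10. 10⁻¹ ≡ 28 (mod 31) since 10·28 = 280 ≡ 1, so λ ≡ 11·28 ≡ 29.
  x = λ² - 8 - 8 = 841 - 16 ≡ 19; y = λ·(8 - 19) - 5 ≡ 17. → (19, 17)
3B: (19, 17) + (8, 5). λ = (5 - 17)/(8 - 19) ≡ 19/20 mod 31. 20⁻¹ ≡ 14 (mod 31), so λ ≡ 18.
  x = λ² - 19 - 8 = 324 - 27 ≡ 18; y = λ·(19 - 18) - 17 ≡ 1. → (18, 1)
3B = (18, 1).
Finally 4A + 3B:
(25, 8) + (18, 1). λ = (1 - 8)/(18 - 25) ≡ 24/24 mod 31. 24⁻¹ ≡ 22 (mod 31), so λ ≡ 1.
  x = λ² - 25 - 18 = 1 - 43 ≡ 20; y = λ·(25 - 20) - 8 ≡ 28. → (20, 28)

(20, 28)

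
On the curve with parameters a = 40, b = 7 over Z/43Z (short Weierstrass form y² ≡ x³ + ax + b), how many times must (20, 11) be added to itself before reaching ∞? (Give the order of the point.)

2P: tangent at (20, 11): λ = (3·20² + 40)/(2·11) ≡ 36/22. 22⁻¹ ≡ 2 (mod 43) since 22·2 = 44 ≡ 1, so λ ≡ 36·2 ≡ 29.
  x = λ² - 20 - 20 = 841 - 40 ≡ 27; y = λ·(20 - 27) - 11 ≡ 1. → (27, 1)
3P: (27, 1) + (20, 11). λ = (11 - 1)/(20 - 27) ≡ 10/36 mod 43. 36⁻¹ ≡ 6 (mod 43), so λ ≡ 17.
  x = λ² - 27 - 20 = 289 - 47 ≡ 27; y = λ·(27 - 27) - 1 ≡ 42. → (27, 42)
4P: (27, 42) + (20, 11). λ = (11 - 42)/(20 - 27) ≡ 12/36 mod 43. 36⁻¹ ≡ 6 (mod 43), so λ ≡ 29.
  x = λ² - 27 - 20 = 841 - 47 ≡ 20; y = λ·(27 - 20) - 42 ≡ 32. → (20, 32)
5P: (20, 32) + (20, 11): same x and y₁ ≡ -y₂, so the sum is ∞.
5P = ∞, so the order is 5.

5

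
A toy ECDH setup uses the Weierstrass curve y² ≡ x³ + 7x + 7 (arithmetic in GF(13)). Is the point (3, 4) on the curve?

yes

y² = 4² ≡ 3; x³ + 7x + 7 = 55 ≡ 3 (mod 13). 3 = 3.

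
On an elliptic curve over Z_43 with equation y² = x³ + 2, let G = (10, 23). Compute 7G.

Double-and-add on 7 = (111)₂. Start with G = (10, 23) for the leading 1-bit.
double: tangent at (10, 23): λ = (3·10² + 0)/(2·23) ≡ 42/3. 3⁻¹ ≡ 29 (mod 43), so λ ≡ 42·29 ≡ 14.
  x = λ² - 10 - 10 = 196 - 20 ≡ 4; y = λ·(10 - 4) - 23 ≡ 18. → (4, 18)
add G: (4, 18) + (10, 23). λ = (23 - 18)/(10 - 4) ≡ 5/6 mod 43. 6⁻¹ ≡ 36 (mod 43) since 6·36 = 216 ≡ 1, so λ ≡ 8.
  x = λ² - 4 - 10 = 64 - 14 ≡ 7; y = λ·(4 - 7) - 18 ≡ 1. → (7, 1)
double: tangent at (7, 1): λ = (3·7² + 0)/(2·1) ≡ 18/2. 2⁻¹ ≡ 22 (mod 43), so λ ≡ 18·22 ≡ 9.
  x = λ² - 7 - 7 = 81 - 14 ≡ 24; y = λ·(7 - 24) - 1 ≡ 18. → (24, 18)
add G: (24, 18) + (10, 23). λ = (23 - 18)/(10 - 24) ≡ 5/29 mod 43. 29⁻¹ ≡ 3 (mod 43) since 29·3 = 87 ≡ 1, so λ ≡ 15.
  x = λ² - 24 - 10 = 225 - 34 ≡ 19; y = λ·(24 - 19) - 18 ≡ 14. → (19, 14)

(19, 14)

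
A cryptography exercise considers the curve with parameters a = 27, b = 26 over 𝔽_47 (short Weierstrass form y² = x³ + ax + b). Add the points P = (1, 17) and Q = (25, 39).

(1, 17) + (25, 39). λ = (39 - 17)/(25 - 1) ≡ 22/24 mod 47. 24⁻¹ ≡ 2 (mod 47), so λ ≡ 44.
  x = λ² - 1 - 25 = 1936 - 26 ≡ 30; y = λ·(1 - 30) - 17 ≡ 23. → (30, 23)

(30, 23)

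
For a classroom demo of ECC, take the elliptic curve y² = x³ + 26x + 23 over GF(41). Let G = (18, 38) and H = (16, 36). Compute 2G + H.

First 2G:
Repeated addition: build up to 2G.
2G: tangent at (18, 38): λ = (3·18² + 26)/(2·38) ≡ 14/35. 35⁻¹ ≡ 34 (mod 41), so λ ≡ 14·34 ≡ 25.
  x = λ² - 18 - 18 = 625 - 36 ≡ 15; y = λ·(18 - 15) - 38 ≡ 37. → (15, 37)
2G = (15, 37).
Finally 2G + H:
(15, 37) + (16, 36). λ = (36 - 37)/(16 - 15) ≡ 40/1 mod 41. 1⁻¹ ≡ 1 (mod 41), so λ ≡ 40.
  x = λ² - 15 - 16 = 1600 - 31 ≡ 11; y = λ·(15 - 11) - 37 ≡ 0. → (11, 0)

(11, 0)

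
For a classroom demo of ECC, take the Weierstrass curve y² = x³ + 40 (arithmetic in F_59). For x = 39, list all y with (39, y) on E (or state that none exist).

8, 51

x³ + 0x + 40 = 59359 ≡ 5 (mod 59).
Square roots of 5 mod 59: 8 and 51 (since 8² = 64 ≡ 5).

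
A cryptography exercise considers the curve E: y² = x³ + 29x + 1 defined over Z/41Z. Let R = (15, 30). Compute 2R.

(10, 15)

tangent at (15, 30): λ = (3·15² + 29)/(2·30) ≡ 7/19. 19⁻¹ ≡ 13 (mod 41) since 19·13 = 247 ≡ 1, so λ ≡ 7·13 ≡ 9.
  x = λ² - 15 - 15 = 81 - 30 ≡ 10; y = λ·(15 - 10) - 30 ≡ 15. → (10, 15)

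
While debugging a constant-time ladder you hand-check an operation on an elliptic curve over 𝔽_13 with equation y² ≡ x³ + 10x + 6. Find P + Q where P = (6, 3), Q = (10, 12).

(11, 2)

(6, 3) + (10, 12). λ = (12 - 3)/(10 - 6) ≡ 9/4 mod 13. 4⁻¹ ≡ 10 (mod 13), so λ ≡ 12.
  x = λ² - 6 - 10 = 144 - 16 ≡ 11; y = λ·(6 - 11) - 3 ≡ 2. → (11, 2)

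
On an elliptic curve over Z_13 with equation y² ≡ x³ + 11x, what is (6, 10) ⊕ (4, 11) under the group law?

(6, 10) + (4, 11). λ = (11 - 10)/(4 - 6) ≡ 1/11 mod 13. 11⁻¹ ≡ 6 (mod 13), so λ ≡ 6.
  x = λ² - 6 - 4 = 36 - 10 ≡ 0; y = λ·(6 - 0) - 10 ≡ 0. → (0, 0)

(0, 0)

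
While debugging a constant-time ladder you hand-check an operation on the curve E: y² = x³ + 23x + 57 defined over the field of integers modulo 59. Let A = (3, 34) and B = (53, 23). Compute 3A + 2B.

(3, 25)

First 3A:
Repeated addition: build up to 3A.
2A: tangent at (3, 34): λ = (3·3² + 23)/(2·34) ≡ 50/9. 9⁻¹ ≡ 46 (mod 59), so λ ≡ 50·46 ≡ 58.
  x = λ² - 3 - 3 = 3364 - 6 ≡ 54; y = λ·(3 - 54) - 34 ≡ 17. → (54, 17)
3A: (54, 17) + (3, 34). λ = (34 - 17)/(3 - 54) ≡ 17/8 mod 59. 8⁻¹ ≡ 37 (mod 59) since 8·37 = 296 ≡ 1, so λ ≡ 39.
  x = λ² - 54 - 3 = 1521 - 57 ≡ 48; y = λ·(54 - 48) - 17 ≡ 40. → (48, 40)
3A = (48, 40).
Next 2B:
Repeated addition: build up to 2B.
2B: tangent at (53, 23): λ = (3·53² + 23)/(2·23) ≡ 13/46. 46⁻¹ ≡ 9 (mod 59), so λ ≡ 13·9 ≡ 58.
  x = λ² - 53 - 53 = 3364 - 106 ≡ 13; y = λ·(53 - 13) - 23 ≡ 55. → (13, 55)
2B = (13, 55).
Finally 3A + 2B:
(48, 40) + (13, 55). λ = (55 - 40)/(13 - 48) ≡ 15/24 mod 59. 24⁻¹ ≡ 32 (mod 59), so λ ≡ 8.
  x = λ² - 48 - 13 = 64 - 61 ≡ 3; y = λ·(48 - 3) - 40 ≡ 25. → (3, 25)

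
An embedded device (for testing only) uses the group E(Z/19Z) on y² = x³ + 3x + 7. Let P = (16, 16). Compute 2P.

tangent at (16, 16): λ = (3·16² + 3)/(2·16) ≡ 11/13. 13⁻¹ ≡ 3 (mod 19), so λ ≡ 11·3 ≡ 14.
  x = λ² - 16 - 16 = 196 - 32 ≡ 12; y = λ·(16 - 12) - 16 ≡ 2. → (12, 2)

(12, 2)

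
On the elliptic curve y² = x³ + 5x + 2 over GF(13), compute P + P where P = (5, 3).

(6, 1)

tangent at (5, 3): λ = (3·5² + 5)/(2·3) ≡ 2/6. 6⁻¹ ≡ 11 (mod 13), so λ ≡ 2·11 ≡ 9.
  x = λ² - 5 - 5 = 81 - 10 ≡ 6; y = λ·(5 - 6) - 3 ≡ 1. → (6, 1)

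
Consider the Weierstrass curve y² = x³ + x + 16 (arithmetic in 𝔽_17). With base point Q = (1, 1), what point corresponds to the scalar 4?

Double-and-add on 4 = (100)₂. Start with Q = (1, 1) for the leading 1-bit.
double: tangent at (1, 1): λ = (3·1² + 1)/(2·1) ≡ 4/2. 2⁻¹ ≡ 9 (mod 17), so λ ≡ 4·9 ≡ 2.
  x = λ² - 1 - 1 = 4 - 2 ≡ 2; y = λ·(1 - 2) - 1 ≡ 14. → (2, 14)
double: tangent at (2, 14): λ = (3·2² + 1)/(2·14) ≡ 13/11. 11⁻¹ ≡ 14 (mod 17), so λ ≡ 13·14 ≡ 12.
  x = λ² - 2 - 2 = 144 - 4 ≡ 4; y = λ·(2 - 4) - 14 ≡ 13. → (4, 13)

(4, 13)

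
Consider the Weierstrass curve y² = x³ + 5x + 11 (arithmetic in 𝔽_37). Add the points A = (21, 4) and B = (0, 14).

(32, 3)

(21, 4) + (0, 14). λ = (14 - 4)/(0 - 21) ≡ 10/16 mod 37. 16⁻¹ ≡ 7 (mod 37), so λ ≡ 33.
  x = λ² - 21 - 0 = 1089 - 21 ≡ 32; y = λ·(21 - 32) - 4 ≡ 3. → (32, 3)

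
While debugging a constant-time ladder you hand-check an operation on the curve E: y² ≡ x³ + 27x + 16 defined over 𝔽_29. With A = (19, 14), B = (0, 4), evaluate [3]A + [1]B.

(20, 1)

First 3A:
Repeated addition: build up to 3A.
2A: tangent at (19, 14): λ = (3·19² + 27)/(2·14) ≡ 8/28. 28⁻¹ ≡ 28 (mod 29) since 28·28 = 784 ≡ 1, so λ ≡ 8·28 ≡ 21.
  x = λ² - 19 - 19 = 441 - 38 ≡ 26; y = λ·(19 - 26) - 14 ≡ 13. → (26, 13)
3A: (26, 13) + (19, 14). λ = (14 - 13)/(19 - 26) ≡ 1/22 mod 29. 22⁻¹ ≡ 4 (mod 29), so λ ≡ 4.
  x = λ² - 26 - 19 = 16 - 45 ≡ 0; y = λ·(26 - 0) - 13 ≡ 4. → (0, 4)
3A = (0, 4).
Finally 3A + B:
tangent at (0, 4): λ = (3·0² + 27)/(2·4) ≡ 27/8. 8⁻¹ ≡ 11 (mod 29) since 8·11 = 88 ≡ 1, so λ ≡ 27·11 ≡ 7.
  x = λ² - 0 - 0 = 49 - 0 ≡ 20; y = λ·(0 - 20) - 4 ≡ 1. → (20, 1)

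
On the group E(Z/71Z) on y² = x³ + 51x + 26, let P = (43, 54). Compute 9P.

(59, 61)

Double-and-add on 9 = (1001)₂. Start with P = (43, 54) for the leading 1-bit.
double: tangent at (43, 54): λ = (3·43² + 51)/(2·54) ≡ 60/37. 37⁻¹ ≡ 48 (mod 71), so λ ≡ 60·48 ≡ 40.
  x = λ² - 43 - 43 = 1600 - 86 ≡ 23; y = λ·(43 - 23) - 54 ≡ 36. → (23, 36)
double: tangent at (23, 36): λ = (3·23² + 51)/(2·36) ≡ 5/1. 1⁻¹ ≡ 1 (mod 71), so λ ≡ 5·1 ≡ 5.
  x = λ² - 23 - 23 = 25 - 46 ≡ 50; y = λ·(23 - 50) - 36 ≡ 42. → (50, 42)
double: tangent at (50, 42): λ = (3·50² + 51)/(2·42) ≡ 25/13. 13⁻¹ ≡ 11 (mod 71), so λ ≡ 25·11 ≡ 62.
  x = λ² - 50 - 50 = 3844 - 100 ≡ 52; y = λ·(50 - 52) - 42 ≡ 47. → (52, 47)
add P: (52, 47) + (43, 54). λ = (54 - 47)/(43 - 52) ≡ 7/62 mod 71. 62⁻¹ ≡ 63 (mod 71), so λ ≡ 15.
  x = λ² - 52 - 43 = 225 - 95 ≡ 59; y = λ·(52 - 59) - 47 ≡ 61. → (59, 61)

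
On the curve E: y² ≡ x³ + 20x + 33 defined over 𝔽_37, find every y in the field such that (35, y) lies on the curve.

none

x³ + 20x + 33 = 43608 ≡ 22 (mod 37).
22 is a non-residue mod 37; no y exists.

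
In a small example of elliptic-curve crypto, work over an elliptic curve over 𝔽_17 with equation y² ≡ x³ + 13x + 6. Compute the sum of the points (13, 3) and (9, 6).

(13, 3) + (9, 6). λ = (6 - 3)/(9 - 13) ≡ 3/13 mod 17. 13⁻¹ ≡ 4 (mod 17), so λ ≡ 12.
  x = λ² - 13 - 9 = 144 - 22 ≡ 3; y = λ·(13 - 3) - 3 ≡ 15. → (3, 15)

(3, 15)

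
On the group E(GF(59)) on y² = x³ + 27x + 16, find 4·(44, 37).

Write Q = (44, 37).
Double-and-add on 4 = (100)₂. Start with Q = (44, 37) for the leading 1-bit.
double: tangent at (44, 37): λ = (3·44² + 27)/(2·37) ≡ 53/15. 15⁻¹ ≡ 4 (mod 59), so λ ≡ 53·4 ≡ 35.
  x = λ² - 44 - 44 = 1225 - 88 ≡ 16; y = λ·(44 - 16) - 37 ≡ 58. → (16, 58)
double: tangent at (16, 58): λ = (3·16² + 27)/(2·58) ≡ 28/57. 57⁻¹ ≡ 29 (mod 59) since 57·29 = 1653 ≡ 1, so λ ≡ 28·29 ≡ 45.
  x = λ² - 16 - 16 = 2025 - 32 ≡ 46; y = λ·(16 - 46) - 58 ≡ 8. → (46, 8)

(46, 8)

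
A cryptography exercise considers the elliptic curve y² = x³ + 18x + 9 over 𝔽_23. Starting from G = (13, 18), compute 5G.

Repeated addition: build up to 5G.
2G: tangent at (13, 18): λ = (3·13² + 18)/(2·18) ≡ 19/13. 13⁻¹ ≡ 16 (mod 23), so λ ≡ 19·16 ≡ 5.
  x = λ² - 13 - 13 = 25 - 26 ≡ 22; y = λ·(13 - 22) - 18 ≡ 6. → (22, 6)
3G: (22, 6) + (13, 18). λ = (18 - 6)/(13 - 22) ≡ 12/14 mod 23. 14⁻¹ ≡ 5 (mod 23) since 14·5 = 70 ≡ 1, so λ ≡ 14.
  x = λ² - 22 - 13 = 196 - 35 ≡ 0; y = λ·(22 - 0) - 6 ≡ 3. → (0, 3)
4G: (0, 3) + (13, 18). λ = (18 - 3)/(13 - 0) ≡ 15/13 mod 23. 13⁻¹ ≡ 16 (mod 23), so λ ≡ 10.
  x = λ² - 0 - 13 = 100 - 13 ≡ 18; y = λ·(0 - 18) - 3 ≡ 1. → (18, 1)
5G: (18, 1) + (13, 18). λ = (18 - 1)/(13 - 18) ≡ 17/18 mod 23. 18⁻¹ ≡ 9 (mod 23), so λ ≡ 15.
  x = λ² - 18 - 13 = 225 - 31 ≡ 10; y = λ·(18 - 10) - 1 ≡ 4. → (10, 4)

(10, 4)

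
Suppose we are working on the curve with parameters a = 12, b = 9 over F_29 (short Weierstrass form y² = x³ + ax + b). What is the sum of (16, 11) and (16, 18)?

O

The two points share x = 16 and their y-coordinates satisfy 11 + 18 ≡ 0 (mod 29), so they are inverses. Their sum is O.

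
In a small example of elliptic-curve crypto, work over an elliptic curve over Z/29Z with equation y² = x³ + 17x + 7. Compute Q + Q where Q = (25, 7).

(1, 5)

tangent at (25, 7): λ = (3·25² + 17)/(2·7) ≡ 7/14. 14⁻¹ ≡ 27 (mod 29) since 14·27 = 378 ≡ 1, so λ ≡ 7·27 ≡ 15.
  x = λ² - 25 - 25 = 225 - 50 ≡ 1; y = λ·(25 - 1) - 7 ≡ 5. → (1, 5)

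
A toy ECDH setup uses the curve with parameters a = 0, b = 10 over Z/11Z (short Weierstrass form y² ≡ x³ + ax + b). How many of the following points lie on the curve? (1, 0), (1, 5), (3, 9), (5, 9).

(1, 0): 0² ≡ 0, rhs ≡ 0 → on.
(1, 5): 5² ≡ 3, rhs ≡ 0 → off.
(3, 9): 9² ≡ 4, rhs ≡ 4 → on.
(5, 9): 9² ≡ 4, rhs ≡ 3 → off.

2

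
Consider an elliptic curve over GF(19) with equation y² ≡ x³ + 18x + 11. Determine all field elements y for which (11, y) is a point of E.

x³ + 18x + 11 = 1540 ≡ 1 (mod 19).
Square roots of 1 mod 19: 1 and 18 (since 1² = 1 ≡ 1).

1, 18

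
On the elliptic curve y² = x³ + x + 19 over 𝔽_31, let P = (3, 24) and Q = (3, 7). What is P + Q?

O

The two points share x = 3 and their y-coordinates satisfy 24 + 7 ≡ 0 (mod 31), so they are inverses. Their sum is O.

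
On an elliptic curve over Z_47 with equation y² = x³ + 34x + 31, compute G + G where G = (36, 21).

(34, 27)

tangent at (36, 21): λ = (3·36² + 34)/(2·21) ≡ 21/42. 42⁻¹ ≡ 28 (mod 47) since 42·28 = 1176 ≡ 1, so λ ≡ 21·28 ≡ 24.
  x = λ² - 36 - 36 = 576 - 72 ≡ 34; y = λ·(36 - 34) - 21 ≡ 27. → (34, 27)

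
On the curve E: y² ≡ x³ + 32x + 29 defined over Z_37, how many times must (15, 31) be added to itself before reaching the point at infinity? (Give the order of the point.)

2P: tangent at (15, 31): λ = (3·15² + 32)/(2·31) ≡ 4/25. 25⁻¹ ≡ 3 (mod 37), so λ ≡ 4·3 ≡ 12.
  x = λ² - 15 - 15 = 144 - 30 ≡ 3; y = λ·(15 - 3) - 31 ≡ 2. → (3, 2)
3P: (3, 2) + (15, 31). λ = (31 - 2)/(15 - 3) ≡ 29/12 mod 37. 12⁻¹ ≡ 34 (mod 37) since 12·34 = 408 ≡ 1, so λ ≡ 24.
  x = λ² - 3 - 15 = 576 - 18 ≡ 3; y = λ·(3 - 3) - 2 ≡ 35. → (3, 35)
4P: (3, 35) + (15, 31). λ = (31 - 35)/(15 - 3) ≡ 33/12 mod 37. 12⁻¹ ≡ 34 (mod 37), so λ ≡ 12.
  x = λ² - 3 - 15 = 144 - 18 ≡ 15; y = λ·(3 - 15) - 35 ≡ 6. → (15, 6)
5P: (15, 6) + (15, 31): same x and y₁ ≡ -y₂, so the sum is the point at infinity.
5P = the point at infinity, so the order is 5.

5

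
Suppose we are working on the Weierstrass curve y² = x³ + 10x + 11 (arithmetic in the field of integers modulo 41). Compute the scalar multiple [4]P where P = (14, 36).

(15, 25)

Double-and-add on 4 = (100)₂. Start with P = (14, 36) for the leading 1-bit.
double: tangent at (14, 36): λ = (3·14² + 10)/(2·36) ≡ 24/31. 31⁻¹ ≡ 4 (mod 41), so λ ≡ 24·4 ≡ 14.
  x = λ² - 14 - 14 = 196 - 28 ≡ 4; y = λ·(14 - 4) - 36 ≡ 22. → (4, 22)
double: tangent at (4, 22): λ = (3·4² + 10)/(2·22) ≡ 17/3. 3⁻¹ ≡ 14 (mod 41) since 3·14 = 42 ≡ 1, so λ ≡ 17·14 ≡ 33.
  x = λ² - 4 - 4 = 1089 - 8 ≡ 15; y = λ·(4 - 15) - 22 ≡ 25. → (15, 25)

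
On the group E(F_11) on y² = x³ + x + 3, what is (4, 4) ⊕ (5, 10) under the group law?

(5, 1)

(4, 4) + (5, 10). λ = (10 - 4)/(5 - 4) ≡ 6/1 mod 11. 1⁻¹ ≡ 1 (mod 11), so λ ≡ 6.
  x = λ² - 4 - 5 = 36 - 9 ≡ 5; y = λ·(4 - 5) - 4 ≡ 1. → (5, 1)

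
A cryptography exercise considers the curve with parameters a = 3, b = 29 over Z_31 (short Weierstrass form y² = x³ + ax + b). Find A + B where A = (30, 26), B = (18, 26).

(14, 5)

(30, 26) + (18, 26). λ = (26 - 26)/(18 - 30) ≡ 0/19 mod 31. 19⁻¹ ≡ 18 (mod 31) since 19·18 = 342 ≡ 1, so λ ≡ 0.
  x = λ² - 30 - 18 = 0 - 48 ≡ 14; y = λ·(30 - 14) - 26 ≡ 5. → (14, 5)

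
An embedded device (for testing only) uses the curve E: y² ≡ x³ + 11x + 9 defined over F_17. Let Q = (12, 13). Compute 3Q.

Repeated addition: build up to 3Q.
2Q: tangent at (12, 13): λ = (3·12² + 11)/(2·13) ≡ 1/9. 9⁻¹ ≡ 2 (mod 17), so λ ≡ 1·2 ≡ 2.
  x = λ² - 12 - 12 = 4 - 24 ≡ 14; y = λ·(12 - 14) - 13 ≡ 0. → (14, 0)
3Q: (14, 0) + (12, 13). λ = (13 - 0)/(12 - 14) ≡ 13/15 mod 17. 15⁻¹ ≡ 8 (mod 17), so λ ≡ 2.
  x = λ² - 14 - 12 = 4 - 26 ≡ 12; y = λ·(14 - 12) - 0 ≡ 4. → (12, 4)

(12, 4)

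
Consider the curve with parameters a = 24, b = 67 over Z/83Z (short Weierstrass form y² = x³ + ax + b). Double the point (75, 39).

(33, 39)

tangent at (75, 39): λ = (3·75² + 24)/(2·39) ≡ 50/78. 78⁻¹ ≡ 33 (mod 83), so λ ≡ 50·33 ≡ 73.
  x = λ² - 75 - 75 = 5329 - 150 ≡ 33; y = λ·(75 - 33) - 39 ≡ 39. → (33, 39)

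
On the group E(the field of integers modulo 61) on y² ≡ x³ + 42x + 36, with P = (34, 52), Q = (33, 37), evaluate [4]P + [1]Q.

First 4P:
Repeated addition: build up to 4P.
2P: tangent at (34, 52): λ = (3·34² + 42)/(2·52) ≡ 33/43. 43⁻¹ ≡ 44 (mod 61), so λ ≡ 33·44 ≡ 49.
  x = λ² - 34 - 34 = 2401 - 68 ≡ 15; y = λ·(34 - 15) - 52 ≡ 25. → (15, 25)
3P: (15, 25) + (34, 52). λ = (52 - 25)/(34 - 15) ≡ 27/19 mod 61. 19⁻¹ ≡ 45 (mod 61), so λ ≡ 56.
  x = λ² - 15 - 34 = 3136 - 49 ≡ 37; y = λ·(15 - 37) - 25 ≡ 24. → (37, 24)
4P: (37, 24) + (34, 52). λ = (52 - 24)/(34 - 37) ≡ 28/58 mod 61. 58⁻¹ ≡ 20 (mod 61), so λ ≡ 11.
  x = λ² - 37 - 34 = 121 - 71 ≡ 50; y = λ·(37 - 50) - 24 ≡ 16. → (50, 16)
4P = (50, 16).
Finally 4P + Q:
(50, 16) + (33, 37). λ = (37 - 16)/(33 - 50) ≡ 21/44 mod 61. 44⁻¹ ≡ 43 (mod 61), so λ ≡ 49.
  x = λ² - 50 - 33 = 2401 - 83 ≡ 0; y = λ·(50 - 0) - 16 ≡ 55. → (0, 55)

(0, 55)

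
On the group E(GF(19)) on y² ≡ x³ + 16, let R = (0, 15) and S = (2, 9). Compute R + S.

(7, 6)

(0, 15) + (2, 9). λ = (9 - 15)/(2 - 0) ≡ 13/2 mod 19. 2⁻¹ ≡ 10 (mod 19), so λ ≡ 16.
  x = λ² - 0 - 2 = 256 - 2 ≡ 7; y = λ·(0 - 7) - 15 ≡ 6. → (7, 6)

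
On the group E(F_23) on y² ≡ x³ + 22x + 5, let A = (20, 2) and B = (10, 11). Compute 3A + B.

(18, 0)

First 3A:
Repeated addition: build up to 3A.
2A: tangent at (20, 2): λ = (3·20² + 22)/(2·2) ≡ 3/4. 4⁻¹ ≡ 6 (mod 23), so λ ≡ 3·6 ≡ 18.
  x = λ² - 20 - 20 = 324 - 40 ≡ 8; y = λ·(20 - 8) - 2 ≡ 7. → (8, 7)
3A: (8, 7) + (20, 2). λ = (2 - 7)/(20 - 8) ≡ 18/12 mod 23. 12⁻¹ ≡ 2 (mod 23) since 12·2 = 24 ≡ 1, so λ ≡ 13.
  x = λ² - 8 - 20 = 169 - 28 ≡ 3; y = λ·(8 - 3) - 7 ≡ 12. → (3, 12)
3A = (3, 12).
Finally 3A + B:
(3, 12) + (10, 11). λ = (11 - 12)/(10 - 3) ≡ 22/7 mod 23. 7⁻¹ ≡ 10 (mod 23), so λ ≡ 13.
  x = λ² - 3 - 10 = 169 - 13 ≡ 18; y = λ·(3 - 18) - 12 ≡ 0. → (18, 0)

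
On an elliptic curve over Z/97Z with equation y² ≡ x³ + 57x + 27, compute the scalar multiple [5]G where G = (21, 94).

(6, 87)

Double-and-add on 5 = (101)₂. Start with G = (21, 94) for the leading 1-bit.
double: tangent at (21, 94): λ = (3·21² + 57)/(2·94) ≡ 22/91. 91⁻¹ ≡ 16 (mod 97), so λ ≡ 22·16 ≡ 61.
  x = λ² - 21 - 21 = 3721 - 42 ≡ 90; y = λ·(21 - 90) - 94 ≡ 62. → (90, 62)
double: tangent at (90, 62): λ = (3·90² + 57)/(2·62) ≡ 10/27. 27⁻¹ ≡ 18 (mod 97) since 27·18 = 486 ≡ 1, so λ ≡ 10·18 ≡ 83.
  x = λ² - 90 - 90 = 6889 - 180 ≡ 16; y = λ·(90 - 16) - 62 ≡ 66. → (16, 66)
add G: (16, 66) + (21, 94). λ = (94 - 66)/(21 - 16) ≡ 28/5 mod 97. 5⁻¹ ≡ 39 (mod 97), so λ ≡ 25.
  x = λ² - 16 - 21 = 625 - 37 ≡ 6; y = λ·(16 - 6) - 66 ≡ 87. → (6, 87)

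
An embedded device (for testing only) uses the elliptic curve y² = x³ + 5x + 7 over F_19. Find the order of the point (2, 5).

7

2P: tangent at (2, 5): λ = (3·2² + 5)/(2·5) ≡ 17/10. 10⁻¹ ≡ 2 (mod 19) since 10·2 = 20 ≡ 1, so λ ≡ 17·2 ≡ 15.
  x = λ² - 2 - 2 = 225 - 4 ≡ 12; y = λ·(2 - 12) - 5 ≡ 16. → (12, 16)
3P: (12, 16) + (2, 5). λ = (5 - 16)/(2 - 12) ≡ 8/9 mod 19. 9⁻¹ ≡ 17 (mod 19) since 9·17 = 153 ≡ 1, so λ ≡ 3.
  x = λ² - 12 - 2 = 9 - 14 ≡ 14; y = λ·(12 - 14) - 16 ≡ 16. → (14, 16)
4P: (14, 16) + (2, 5). λ = (5 - 16)/(2 - 14) ≡ 8/7 mod 19. 7⁻¹ ≡ 11 (mod 19) since 7·11 = 77 ≡ 1, so λ ≡ 12.
  x = λ² - 14 - 2 = 144 - 16 ≡ 14; y = λ·(14 - 14) - 16 ≡ 3. → (14, 3)
5P: (14, 3) + (2, 5). λ = (5 - 3)/(2 - 14) ≡ 2/7 mod 19. 7⁻¹ ≡ 11 (mod 19), so λ ≡ 3.
  x = λ² - 14 - 2 = 9 - 16 ≡ 12; y = λ·(14 - 12) - 3 ≡ 3. → (12, 3)
6P: (12, 3) + (2, 5). λ = (5 - 3)/(2 - 12) ≡ 2/9 mod 19. 9⁻¹ ≡ 17 (mod 19), so λ ≡ 15.
  x = λ² - 12 - 2 = 225 - 14 ≡ 2; y = λ·(12 - 2) - 3 ≡ 14. → (2, 14)
7P: (2, 14) + (2, 5): same x and y₁ ≡ -y₂, so the sum is the point at infinity.
7P = the point at infinity, so the order is 7.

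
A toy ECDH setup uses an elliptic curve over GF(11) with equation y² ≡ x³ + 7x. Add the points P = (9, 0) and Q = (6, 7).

(10, 6)

(9, 0) + (6, 7). λ = (7 - 0)/(6 - 9) ≡ 7/8 mod 11. 8⁻¹ ≡ 7 (mod 11) since 8·7 = 56 ≡ 1, so λ ≡ 5.
  x = λ² - 9 - 6 = 25 - 15 ≡ 10; y = λ·(9 - 10) - 0 ≡ 6. → (10, 6)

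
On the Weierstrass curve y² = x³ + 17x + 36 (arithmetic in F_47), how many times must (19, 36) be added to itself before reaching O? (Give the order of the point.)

2P: tangent at (19, 36): λ = (3·19² + 17)/(2·36) ≡ 19/25. 25⁻¹ ≡ 32 (mod 47) since 25·32 = 800 ≡ 1, so λ ≡ 19·32 ≡ 44.
  x = λ² - 19 - 19 = 1936 - 38 ≡ 18; y = λ·(19 - 18) - 36 ≡ 8. → (18, 8)
3P: (18, 8) + (19, 36). λ = (36 - 8)/(19 - 18) ≡ 28/1 mod 47. 1⁻¹ ≡ 1 (mod 47), so λ ≡ 28.
  x = λ² - 18 - 19 = 784 - 37 ≡ 42; y = λ·(18 - 42) - 8 ≡ 25. → (42, 25)
4P: (42, 25) + (19, 36). λ = (36 - 25)/(19 - 42) ≡ 11/24 mod 47. 24⁻¹ ≡ 2 (mod 47) since 24·2 = 48 ≡ 1, so λ ≡ 22.
  x = λ² - 42 - 19 = 484 - 61 ≡ 0; y = λ·(42 - 0) - 25 ≡ 6. → (0, 6)
5P: (0, 6) + (19, 36). λ = (36 - 6)/(19 - 0) ≡ 30/19 mod 47. 19⁻¹ ≡ 5 (mod 47), so λ ≡ 9.
  x = λ² - 0 - 19 = 81 - 19 ≡ 15; y = λ·(0 - 15) - 6 ≡ 0. → (15, 0)
6P: (15, 0) + (19, 36). λ = (36 - 0)/(19 - 15) ≡ 36/4 mod 47. 4⁻¹ ≡ 12 (mod 47) since 4·12 = 48 ≡ 1, so λ ≡ 9.
  x = λ² - 15 - 19 = 81 - 34 ≡ 0; y = λ·(15 - 0) - 0 ≡ 41. → (0, 41)
7P: (0, 41) + (19, 36). λ = (36 - 41)/(19 - 0) ≡ 42/19 mod 47. 19⁻¹ ≡ 5 (mod 47) since 19·5 = 95 ≡ 1, so λ ≡ 22.
  x = λ² - 0 - 19 = 484 - 19 ≡ 42; y = λ·(0 - 42) - 41 ≡ 22. → (42, 22)
8P: (42, 22) + (19, 36). λ = (36 - 22)/(19 - 42) ≡ 14/24 mod 47. 24⁻¹ ≡ 2 (mod 47) since 24·2 = 48 ≡ 1, so λ ≡ 28.
  x = λ² - 42 - 19 = 784 - 61 ≡ 18; y = λ·(42 - 18) - 22 ≡ 39. → (18, 39)
9P: (18, 39) + (19, 36). λ = (36 - 39)/(19 - 18) ≡ 44/1 mod 47. 1⁻¹ ≡ 1 (mod 47) since 1·1 = 1 ≡ 1, so λ ≡ 44.
  x = λ² - 18 - 19 = 1936 - 37 ≡ 19; y = λ·(18 - 19) - 39 ≡ 11. → (19, 11)
10P: (19, 11) + (19, 36): same x and y₁ ≡ -y₂, so the sum is O.
10P = O, so the order is 10.

10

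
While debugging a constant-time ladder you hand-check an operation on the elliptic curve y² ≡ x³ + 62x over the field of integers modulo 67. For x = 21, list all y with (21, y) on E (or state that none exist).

x³ + 62x + 0 = 10563 ≡ 44 (mod 67).
44 is a non-residue mod 67; no y exists.

none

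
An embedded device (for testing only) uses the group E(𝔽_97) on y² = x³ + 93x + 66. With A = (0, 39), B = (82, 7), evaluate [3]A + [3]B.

First 3A:
Repeated addition: build up to 3A.
2A: tangent at (0, 39): λ = (3·0² + 93)/(2·39) ≡ 93/78. 78⁻¹ ≡ 51 (mod 97), so λ ≡ 93·51 ≡ 87.
  x = λ² - 0 - 0 = 7569 - 0 ≡ 3; y = λ·(0 - 3) - 39 ≡ 88. → (3, 88)
3A: (3, 88) + (0, 39). λ = (39 - 88)/(0 - 3) ≡ 48/94 mod 97. 94⁻¹ ≡ 32 (mod 97), so λ ≡ 81.
  x = λ² - 3 - 0 = 6561 - 3 ≡ 59; y = λ·(3 - 59) - 88 ≡ 32. → (59, 32)
3A = (59, 32).
Next 3B:
Repeated addition: build up to 3B.
2B: tangent at (82, 7): λ = (3·82² + 93)/(2·7) ≡ 89/14. 14⁻¹ ≡ 7 (mod 97) since 14·7 = 98 ≡ 1, so λ ≡ 89·7 ≡ 41.
  x = λ² - 82 - 82 = 1681 - 164 ≡ 62; y = λ·(82 - 62) - 7 ≡ 37. → (62, 37)
3B: (62, 37) + (82, 7). λ = (7 - 37)/(82 - 62) ≡ 67/20 mod 97. 20⁻¹ ≡ 34 (mod 97) since 20·34 = 680 ≡ 1, so λ ≡ 47.
  x = λ² - 62 - 82 = 2209 - 144 ≡ 28; y = λ·(62 - 28) - 37 ≡ 9. → (28, 9)
3B = (28, 9).
Finally 3A + 3B:
(59, 32) + (28, 9). λ = (9 - 32)/(28 - 59) ≡ 74/66 mod 97. 66⁻¹ ≡ 25 (mod 97) since 66·25 = 1650 ≡ 1, so λ ≡ 7.
  x = λ² - 59 - 28 = 49 - 87 ≡ 59; y = λ·(59 - 59) - 32 ≡ 65. → (59, 65)

(59, 65)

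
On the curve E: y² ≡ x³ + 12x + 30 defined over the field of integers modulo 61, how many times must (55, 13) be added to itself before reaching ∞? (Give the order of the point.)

2P: tangent at (55, 13): λ = (3·55² + 12)/(2·13) ≡ 59/26. 26⁻¹ ≡ 54 (mod 61) since 26·54 = 1404 ≡ 1, so λ ≡ 59·54 ≡ 14.
  x = λ² - 55 - 55 = 196 - 110 ≡ 25; y = λ·(55 - 25) - 13 ≡ 41. → (25, 41)
3P: (25, 41) + (55, 13). λ = (13 - 41)/(55 - 25) ≡ 33/30 mod 61. 30⁻¹ ≡ 59 (mod 61) since 30·59 = 1770 ≡ 1, so λ ≡ 56.
  x = λ² - 25 - 55 = 3136 - 80 ≡ 6; y = λ·(25 - 6) - 41 ≡ 47. → (6, 47)
4P: (6, 47) + (55, 13). λ = (13 - 47)/(55 - 6) ≡ 27/49 mod 61. 49⁻¹ ≡ 5 (mod 61) since 49·5 = 245 ≡ 1, so λ ≡ 13.
  x = λ² - 6 - 55 = 169 - 61 ≡ 47; y = λ·(6 - 47) - 47 ≡ 30. → (47, 30)
5P: (47, 30) + (55, 13). λ = (13 - 30)/(55 - 47) ≡ 44/8 mod 61. 8⁻¹ ≡ 23 (mod 61), so λ ≡ 36.
  x = λ² - 47 - 55 = 1296 - 102 ≡ 35; y = λ·(47 - 35) - 30 ≡ 36. → (35, 36)
6P: (35, 36) + (55, 13). λ = (13 - 36)/(55 - 35) ≡ 38/20 mod 61. 20⁻¹ ≡ 58 (mod 61), so λ ≡ 8.
  x = λ² - 35 - 55 = 64 - 90 ≡ 35; y = λ·(35 - 35) - 36 ≡ 25. → (35, 25)
7P: (35, 25) + (55, 13). λ = (13 - 25)/(55 - 35) ≡ 49/20 mod 61. 20⁻¹ ≡ 58 (mod 61) since 20·58 = 1160 ≡ 1, so λ ≡ 36.
  x = λ² - 35 - 55 = 1296 - 90 ≡ 47; y = λ·(35 - 47) - 25 ≡ 31. → (47, 31)
8P: (47, 31) + (55, 13). λ = (13 - 31)/(55 - 47) ≡ 43/8 mod 61. 8⁻¹ ≡ 23 (mod 61) since 8·23 = 184 ≡ 1, so λ ≡ 13.
  x = λ² - 47 - 55 = 169 - 102 ≡ 6; y = λ·(47 - 6) - 31 ≡ 14. → (6, 14)
9P: (6, 14) + (55, 13). λ = (13 - 14)/(55 - 6) ≡ 60/49 mod 61. 49⁻¹ ≡ 5 (mod 61), so λ ≡ 56.
  x = λ² - 6 - 55 = 3136 - 61 ≡ 25; y = λ·(6 - 25) - 14 ≡ 20. → (25, 20)
10P: (25, 20) + (55, 13). λ = (13 - 20)/(55 - 25) ≡ 54/30 mod 61. 30⁻¹ ≡ 59 (mod 61), so λ ≡ 14.
  x = λ² - 25 - 55 = 196 - 80 ≡ 55; y = λ·(25 - 55) - 20 ≡ 48. → (55, 48)
11P: (55, 48) + (55, 13): same x and y₁ ≡ -y₂, so the sum is ∞.
11P = ∞, so the order is 11.

11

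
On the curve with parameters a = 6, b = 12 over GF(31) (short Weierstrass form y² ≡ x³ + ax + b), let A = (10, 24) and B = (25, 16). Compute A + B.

(10, 24) + (25, 16). λ = (16 - 24)/(25 - 10) ≡ 23/15 mod 31. 15⁻¹ ≡ 29 (mod 31), so λ ≡ 16.
  x = λ² - 10 - 25 = 256 - 35 ≡ 4; y = λ·(10 - 4) - 24 ≡ 10. → (4, 10)

(4, 10)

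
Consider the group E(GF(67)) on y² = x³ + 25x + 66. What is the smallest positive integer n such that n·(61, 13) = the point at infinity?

2P: tangent at (61, 13): λ = (3·61² + 25)/(2·13) ≡ 66/26. 26⁻¹ ≡ 49 (mod 67) since 26·49 = 1274 ≡ 1, so λ ≡ 66·49 ≡ 18.
  x = λ² - 61 - 61 = 324 - 122 ≡ 1; y = λ·(61 - 1) - 13 ≡ 62. → (1, 62)
3P: (1, 62) + (61, 13). λ = (13 - 62)/(61 - 1) ≡ 18/60 mod 67. 60⁻¹ ≡ 19 (mod 67) since 60·19 = 1140 ≡ 1, so λ ≡ 7.
  x = λ² - 1 - 61 = 49 - 62 ≡ 54; y = λ·(1 - 54) - 62 ≡ 36. → (54, 36)
4P: (54, 36) + (61, 13). λ = (13 - 36)/(61 - 54) ≡ 44/7 mod 67. 7⁻¹ ≡ 48 (mod 67) since 7·48 = 336 ≡ 1, so λ ≡ 35.
  x = λ² - 54 - 61 = 1225 - 115 ≡ 38; y = λ·(54 - 38) - 36 ≡ 55. → (38, 55)
5P: (38, 55) + (61, 13). λ = (13 - 55)/(61 - 38) ≡ 25/23 mod 67. 23⁻¹ ≡ 35 (mod 67), so λ ≡ 4.
  x = λ² - 38 - 61 = 16 - 99 ≡ 51; y = λ·(38 - 51) - 55 ≡ 27. → (51, 27)
6P: (51, 27) + (61, 13). λ = (13 - 27)/(61 - 51) ≡ 53/10 mod 67. 10⁻¹ ≡ 47 (mod 67), so λ ≡ 12.
  x = λ² - 51 - 61 = 144 - 112 ≡ 32; y = λ·(51 - 32) - 27 ≡ 0. → (32, 0)
7P: (32, 0) + (61, 13). λ = (13 - 0)/(61 - 32) ≡ 13/29 mod 67. 29⁻¹ ≡ 37 (mod 67), so λ ≡ 12.
  x = λ² - 32 - 61 = 144 - 93 ≡ 51; y = λ·(32 - 51) - 0 ≡ 40. → (51, 40)
8P: (51, 40) + (61, 13). λ = (13 - 40)/(61 - 51) ≡ 40/10 mod 67. 10⁻¹ ≡ 47 (mod 67), so λ ≡ 4.
  x = λ² - 51 - 61 = 16 - 112 ≡ 38; y = λ·(51 - 38) - 40 ≡ 12. → (38, 12)
9P: (38, 12) + (61, 13). λ = (13 - 12)/(61 - 38) ≡ 1/23 mod 67. 23⁻¹ ≡ 35 (mod 67), so λ ≡ 35.
  x = λ² - 38 - 61 = 1225 - 99 ≡ 54; y = λ·(38 - 54) - 12 ≡ 31. → (54, 31)
10P: (54, 31) + (61, 13). λ = (13 - 31)/(61 - 54) ≡ 49/7 mod 67. 7⁻¹ ≡ 48 (mod 67) since 7·48 = 336 ≡ 1, so λ ≡ 7.
  x = λ² - 54 - 61 = 49 - 115 ≡ 1; y = λ·(54 - 1) - 31 ≡ 5. → (1, 5)
11P: (1, 5) + (61, 13). λ = (13 - 5)/(61 - 1) ≡ 8/60 mod 67. 60⁻¹ ≡ 19 (mod 67), so λ ≡ 18.
  x = λ² - 1 - 61 = 324 - 62 ≡ 61; y = λ·(1 - 61) - 5 ≡ 54. → (61, 54)
12P: (61, 54) + (61, 13): same x and y₁ ≡ -y₂, so the sum is the point at infinity.
12P = the point at infinity, so the order is 12.

12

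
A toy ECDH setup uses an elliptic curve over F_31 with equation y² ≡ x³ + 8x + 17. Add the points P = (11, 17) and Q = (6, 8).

(16, 5)

(11, 17) + (6, 8). λ = (8 - 17)/(6 - 11) ≡ 22/26 mod 31. 26⁻¹ ≡ 6 (mod 31), so λ ≡ 8.
  x = λ² - 11 - 6 = 64 - 17 ≡ 16; y = λ·(11 - 16) - 17 ≡ 5. → (16, 5)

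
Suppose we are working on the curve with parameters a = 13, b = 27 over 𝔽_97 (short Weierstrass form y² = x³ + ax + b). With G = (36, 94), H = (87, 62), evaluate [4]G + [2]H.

(75, 65)

First 4G:
Repeated addition: build up to 4G.
2G: tangent at (36, 94): λ = (3·36² + 13)/(2·94) ≡ 21/91. 91⁻¹ ≡ 16 (mod 97), so λ ≡ 21·16 ≡ 45.
  x = λ² - 36 - 36 = 2025 - 72 ≡ 13; y = λ·(36 - 13) - 94 ≡ 68. → (13, 68)
3G: (13, 68) + (36, 94). λ = (94 - 68)/(36 - 13) ≡ 26/23 mod 97. 23⁻¹ ≡ 38 (mod 97), so λ ≡ 18.
  x = λ² - 13 - 36 = 324 - 49 ≡ 81; y = λ·(13 - 81) - 68 ≡ 66. → (81, 66)
4G: (81, 66) + (36, 94). λ = (94 - 66)/(36 - 81) ≡ 28/52 mod 97. 52⁻¹ ≡ 28 (mod 97), so λ ≡ 8.
  x = λ² - 81 - 36 = 64 - 117 ≡ 44; y = λ·(81 - 44) - 66 ≡ 36. → (44, 36)
4G = (44, 36).
Next 2H:
Repeated addition: build up to 2H.
2H: tangent at (87, 62): λ = (3·87² + 13)/(2·62) ≡ 22/27. 27⁻¹ ≡ 18 (mod 97), so λ ≡ 22·18 ≡ 8.
  x = λ² - 87 - 87 = 64 - 174 ≡ 84; y = λ·(87 - 84) - 62 ≡ 59. → (84, 59)
2H = (84, 59).
Finally 4G + 2H:
(44, 36) + (84, 59). λ = (59 - 36)/(84 - 44) ≡ 23/40 mod 97. 40⁻¹ ≡ 17 (mod 97), so λ ≡ 3.
  x = λ² - 44 - 84 = 9 - 128 ≡ 75; y = λ·(44 - 75) - 36 ≡ 65. → (75, 65)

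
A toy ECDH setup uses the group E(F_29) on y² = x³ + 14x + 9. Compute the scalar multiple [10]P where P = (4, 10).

(20, 13)

Repeated addition: build up to 10P.
2P: tangent at (4, 10): λ = (3·4² + 14)/(2·10) ≡ 4/20. 20⁻¹ ≡ 16 (mod 29) since 20·16 = 320 ≡ 1, so λ ≡ 4·16 ≡ 6.
  x = λ² - 4 - 4 = 36 - 8 ≡ 28; y = λ·(4 - 28) - 10 ≡ 20. → (28, 20)
3P: (28, 20) + (4, 10). λ = (10 - 20)/(4 - 28) ≡ 19/5 mod 29. 5⁻¹ ≡ 6 (mod 29), so λ ≡ 27.
  x = λ² - 28 - 4 = 729 - 32 ≡ 1; y = λ·(28 - 1) - 20 ≡ 13. → (1, 13)
4P: (1, 13) + (4, 10). λ = (10 - 13)/(4 - 1) ≡ 26/3 mod 29. 3⁻¹ ≡ 10 (mod 29) since 3·10 = 30 ≡ 1, so λ ≡ 28.
  x = λ² - 1 - 4 = 784 - 5 ≡ 25; y = λ·(1 - 25) - 13 ≡ 11. → (25, 11)
5P: (25, 11) + (4, 10). λ = (10 - 11)/(4 - 25) ≡ 28/8 mod 29. 8⁻¹ ≡ 11 (mod 29) since 8·11 = 88 ≡ 1, so λ ≡ 18.
  x = λ² - 25 - 4 = 324 - 29 ≡ 5; y = λ·(25 - 5) - 11 ≡ 1. → (5, 1)
6P: (5, 1) + (4, 10). λ = (10 - 1)/(4 - 5) ≡ 9/28 mod 29. 28⁻¹ ≡ 28 (mod 29) since 28·28 = 784 ≡ 1, so λ ≡ 20.
  x = λ² - 5 - 4 = 400 - 9 ≡ 14; y = λ·(5 - 14) - 1 ≡ 22. → (14, 22)
7P: (14, 22) + (4, 10). λ = (10 - 22)/(4 - 14) ≡ 17/19 mod 29. 19⁻¹ ≡ 26 (mod 29), so λ ≡ 7.
  x = λ² - 14 - 4 = 49 - 18 ≡ 2; y = λ·(14 - 2) - 22 ≡ 4. → (2, 4)
8P: (2, 4) + (4, 10). λ = (10 - 4)/(4 - 2) ≡ 6/2 mod 29. 2⁻¹ ≡ 15 (mod 29) since 2·15 = 30 ≡ 1, so λ ≡ 3.
  x = λ² - 2 - 4 = 9 - 6 ≡ 3; y = λ·(2 - 3) - 4 ≡ 22. → (3, 22)
9P: (3, 22) + (4, 10). λ = (10 - 22)/(4 - 3) ≡ 17/1 mod 29. 1⁻¹ ≡ 1 (mod 29), so λ ≡ 17.
  x = λ² - 3 - 4 = 289 - 7 ≡ 21; y = λ·(3 - 21) - 22 ≡ 20. → (21, 20)
10P: (21, 20) + (4, 10). λ = (10 - 20)/(4 - 21) ≡ 19/12 mod 29. 12⁻¹ ≡ 17 (mod 29), so λ ≡ 4.
  x = λ² - 21 - 4 = 16 - 25 ≡ 20; y = λ·(21 - 20) - 20 ≡ 13. → (20, 13)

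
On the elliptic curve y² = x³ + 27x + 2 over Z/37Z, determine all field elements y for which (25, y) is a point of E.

none

x³ + 27x + 2 = 16302 ≡ 22 (mod 37).
22 is a non-residue mod 37; no y exists.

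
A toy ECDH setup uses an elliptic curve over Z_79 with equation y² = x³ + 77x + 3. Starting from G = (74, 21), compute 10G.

(39, 51)

Double-and-add on 10 = (1010)₂. Start with G = (74, 21) for the leading 1-bit.
double: tangent at (74, 21): λ = (3·74² + 77)/(2·21) ≡ 73/42. 42⁻¹ ≡ 32 (mod 79) since 42·32 = 1344 ≡ 1, so λ ≡ 73·32 ≡ 45.
  x = λ² - 74 - 74 = 2025 - 148 ≡ 60; y = λ·(74 - 60) - 21 ≡ 56. → (60, 56)
double: tangent at (60, 56): λ = (3·60² + 77)/(2·56) ≡ 54/33. 33⁻¹ ≡ 12 (mod 79), so λ ≡ 54·12 ≡ 16.
  x = λ² - 60 - 60 = 256 - 120 ≡ 57; y = λ·(60 - 57) - 56 ≡ 71. → (57, 71)
add G: (57, 71) + (74, 21). λ = (21 - 71)/(74 - 57) ≡ 29/17 mod 79. 17⁻¹ ≡ 14 (mod 79), so λ ≡ 11.
  x = λ² - 57 - 74 = 121 - 131 ≡ 69; y = λ·(57 - 69) - 71 ≡ 34. → (69, 34)
double: tangent at (69, 34): λ = (3·69² + 77)/(2·34) ≡ 61/68. 68⁻¹ ≡ 43 (mod 79), so λ ≡ 61·43 ≡ 16.
  x = λ² - 69 - 69 = 256 - 138 ≡ 39; y = λ·(69 - 39) - 34 ≡ 51. → (39, 51)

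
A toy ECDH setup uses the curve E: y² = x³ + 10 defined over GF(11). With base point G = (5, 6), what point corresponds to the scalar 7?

Double-and-add on 7 = (111)₂. Start with G = (5, 6) for the leading 1-bit.
double: tangent at (5, 6): λ = (3·5² + 0)/(2·6) ≡ 9/1. 1⁻¹ ≡ 1 (mod 11) since 1·1 = 1 ≡ 1, so λ ≡ 9·1 ≡ 9.
  x = λ² - 5 - 5 = 81 - 10 ≡ 5; y = λ·(5 - 5) - 6 ≡ 5. → (5, 5)
add G: (5, 5) + (5, 6): same x and y₁ ≡ -y₂, so the sum is the point at infinity.
double: the point at infinity + the point at infinity = the point at infinity (identity).
add G: the point at infinity + (5, 6) = (5, 6) (identity).

(5, 6)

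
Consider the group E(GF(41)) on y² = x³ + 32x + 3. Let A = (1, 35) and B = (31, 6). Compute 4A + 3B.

First 4A:
Repeated addition: build up to 4A.
2A: tangent at (1, 35): λ = (3·1² + 32)/(2·35) ≡ 35/29. 29⁻¹ ≡ 17 (mod 41), so λ ≡ 35·17 ≡ 21.
  x = λ² - 1 - 1 = 441 - 2 ≡ 29; y = λ·(1 - 29) - 35 ≡ 33. → (29, 33)
3A: (29, 33) + (1, 35). λ = (35 - 33)/(1 - 29) ≡ 2/13 mod 41. 13⁻¹ ≡ 19 (mod 41) since 13·19 = 247 ≡ 1, so λ ≡ 38.
  x = λ² - 29 - 1 = 1444 - 30 ≡ 20; y = λ·(29 - 20) - 33 ≡ 22. → (20, 22)
4A: (20, 22) + (1, 35). λ = (35 - 22)/(1 - 20) ≡ 13/22 mod 41. 22⁻¹ ≡ 28 (mod 41), so λ ≡ 36.
  x = λ² - 20 - 1 = 1296 - 21 ≡ 4; y = λ·(20 - 4) - 22 ≡ 21. → (4, 21)
4A = (4, 21).
Next 3B:
Repeated addition: build up to 3B.
2B: tangent at (31, 6): λ = (3·31² + 32)/(2·6) ≡ 4/12. 12⁻¹ ≡ 24 (mod 41), so λ ≡ 4·24 ≡ 14.
  x = λ² - 31 - 31 = 196 - 62 ≡ 11; y = λ·(31 - 11) - 6 ≡ 28. → (11, 28)
3B: (11, 28) + (31, 6). λ = (6 - 28)/(31 - 11) ≡ 19/20 mod 41. 20⁻¹ ≡ 39 (mod 41) since 20·39 = 780 ≡ 1, so λ ≡ 3.
  x = λ² - 11 - 31 = 9 - 42 ≡ 8; y = λ·(11 - 8) - 28 ≡ 22. → (8, 22)
3B = (8, 22).
Finally 4A + 3B:
(4, 21) + (8, 22). λ = (22 - 21)/(8 - 4) ≡ 1/4 mod 41. 4⁻¹ ≡ 31 (mod 41) since 4·31 = 124 ≡ 1, so λ ≡ 31.
  x = λ² - 4 - 8 = 961 - 12 ≡ 6; y = λ·(4 - 6) - 21 ≡ 40. → (6, 40)

(6, 40)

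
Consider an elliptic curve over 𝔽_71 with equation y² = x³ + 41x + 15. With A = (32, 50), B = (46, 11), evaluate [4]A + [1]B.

(46, 11)

First 4A:
Double-and-add on 4 = (100)₂. Start with A = (32, 50) for the leading 1-bit.
double: tangent at (32, 50): λ = (3·32² + 41)/(2·50) ≡ 60/29. 29⁻¹ ≡ 49 (mod 71), so λ ≡ 60·49 ≡ 29.
  x = λ² - 32 - 32 = 841 - 64 ≡ 67; y = λ·(32 - 67) - 50 ≡ 0. → (67, 0)
double: (67, 0) + (67, 0): same x and y₁ ≡ -y₂, so the sum is O.
4A = O.
Finally 4A + B:
O + (46, 11) = (46, 11) (identity).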